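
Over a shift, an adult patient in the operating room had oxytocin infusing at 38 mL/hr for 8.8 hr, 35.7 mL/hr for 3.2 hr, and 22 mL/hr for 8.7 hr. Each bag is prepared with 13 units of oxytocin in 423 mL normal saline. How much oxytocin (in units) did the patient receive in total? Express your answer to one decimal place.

Concentration = 13 units ÷ 423 mL = 0.03073286 units/mL
Stage 1: 38 mL/hr × 8.8 hr = 334.4 mL → 334.4 mL × 0.03073286 units/mL = 10.27707 units
Stage 2: 35.7 mL/hr × 3.2 hr = 114.24 mL → 114.24 mL × 0.03073286 units/mL = 3.510922 units
Stage 3: 22 mL/hr × 8.7 hr = 191.4 mL → 191.4 mL × 0.03073286 units/mL = 5.88227 units
Total = 10.27707 + 3.510922 + 5.88227 = 19.67026 units

19.7 units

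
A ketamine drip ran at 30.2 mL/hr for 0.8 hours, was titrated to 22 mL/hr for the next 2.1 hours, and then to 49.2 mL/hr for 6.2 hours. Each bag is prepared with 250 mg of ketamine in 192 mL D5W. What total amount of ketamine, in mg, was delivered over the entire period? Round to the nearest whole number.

489 mg

Concentration = 250 mg ÷ 192 mL = 1.302083 mg/mL
Stage 1: 30.2 mL/hr × 0.8 hr = 24.16 mL → 24.16 mL × 1.302083 mg/mL = 31.45833 mg
Stage 2: 22 mL/hr × 2.1 hr = 46.2 mL → 46.2 mL × 1.302083 mg/mL = 60.15625 mg
Stage 3: 49.2 mL/hr × 6.2 hr = 305.04 mL → 305.04 mL × 1.302083 mg/mL = 397.1875 mg
Total = 31.45833 + 60.15625 + 397.1875 = 488.8021 mg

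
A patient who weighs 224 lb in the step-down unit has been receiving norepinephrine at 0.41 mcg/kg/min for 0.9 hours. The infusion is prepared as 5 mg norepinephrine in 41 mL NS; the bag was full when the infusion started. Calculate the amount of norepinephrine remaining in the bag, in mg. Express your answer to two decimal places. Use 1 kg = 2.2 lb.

2.75 mg

Weight = 224 lb ÷ 2.2 lb/kg = 101.8182 kg
Dose = 0.41 mcg/kg/min × 101.8182 kg = 41.74545 mcg/min
41.74545 mcg/min × 60 min/hr = 2504.727 mcg/hr
Concentration = 5 mg ÷ 41 mL = 0.1219512 mg/mL = 121.9512 mcg/mL
Rate = 2504.727 mcg/hr ÷ 121.9512 mcg/mL = 20.53876 mL/hr
Volume infused = 20.53876 mL/hr × 0.9 hr = 18.48489 mL
Volume remaining = 41 − 18.48489 = 22.51511 mL
Drug remaining = 22.51511 mL × 121.9512 mcg/mL = 2745.745 mcg = 2.745745 mg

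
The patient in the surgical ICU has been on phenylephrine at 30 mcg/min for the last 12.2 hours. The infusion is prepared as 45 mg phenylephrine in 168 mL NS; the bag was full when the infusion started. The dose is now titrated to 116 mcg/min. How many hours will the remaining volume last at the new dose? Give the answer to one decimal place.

3.3 hours

Initial rate:
30 mcg/min × 60 min/hr = 1800 mcg/hr
Concentration = 45 mg ÷ 168 mL = 0.2678571 mg/mL = 267.8571 mcg/mL
Rate = 1800 mcg/hr ÷ 267.8571 mcg/mL = 6.72 mL/hr
Volume infused so far = 6.72 mL/hr × 12.2 hr = 81.984 mL
Volume remaining = 168 − 81.984 = 86.016 mL
New rate:
116 mcg/min × 60 min/hr = 6960 mcg/hr
Rate = 6960 mcg/hr ÷ 267.8571 mcg/mL = 25.984 mL/hr
Time remaining = 86.016 mL ÷ 25.984 mL/hr = 3.310345 hr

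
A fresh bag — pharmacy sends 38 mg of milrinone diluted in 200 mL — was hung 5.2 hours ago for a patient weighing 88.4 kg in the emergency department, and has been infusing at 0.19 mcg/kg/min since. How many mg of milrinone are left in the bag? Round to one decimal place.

Dose = 0.19 mcg/kg/min × 88.4 kg = 16.796 mcg/min
16.796 mcg/min × 60 min/hr = 1007.76 mcg/hr
Concentration = 38 mg ÷ 200 mL = 0.19 mg/mL = 190 mcg/mL
Rate = 1007.76 mcg/hr ÷ 190 mcg/mL = 5.304 mL/hr
Volume infused = 5.304 mL/hr × 5.2 hr = 27.5808 mL
Volume remaining = 200 − 27.5808 = 172.4192 mL
Drug remaining = 172.4192 mL × 190 mcg/mL = 32759.65 mcg = 32.75965 mg

32.8 mg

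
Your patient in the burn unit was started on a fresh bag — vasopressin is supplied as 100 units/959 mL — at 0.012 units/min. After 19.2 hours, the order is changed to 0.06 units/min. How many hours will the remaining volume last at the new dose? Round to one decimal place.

Initial rate:
0.012 units/min × 60 min/hr = 0.72 units/hr
Concentration = 100 units ÷ 959 mL = 0.1042753 units/mL
Rate = 0.72 units/hr ÷ 0.1042753 units/mL = 6.9048 mL/hr
Volume infused so far = 6.9048 mL/hr × 19.2 hr = 132.5722 mL
Volume remaining = 959 − 132.5722 = 826.4278 mL
New rate:
0.06 units/min × 60 min/hr = 3.6 units/hr
Rate = 3.6 units/hr ÷ 0.1042753 units/mL = 34.524 mL/hr
Time remaining = 826.4278 mL ÷ 34.524 mL/hr = 23.93778 hr

23.9 hours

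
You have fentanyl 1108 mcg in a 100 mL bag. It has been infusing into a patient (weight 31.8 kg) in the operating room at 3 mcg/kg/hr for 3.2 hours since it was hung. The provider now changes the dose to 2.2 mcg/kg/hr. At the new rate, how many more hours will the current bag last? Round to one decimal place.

11.5 hours

Initial rate:
Dose = 3 mcg/kg/hr × 31.8 kg = 95.4 mcg/hr
Concentration = 1108 mcg ÷ 100 mL = 11.08 mcg/mL
Rate = 95.4 mcg/hr ÷ 11.08 mcg/mL = 8.610108 mL/hr
Volume infused so far = 8.610108 mL/hr × 3.2 hr = 27.55235 mL
Volume remaining = 100 − 27.55235 = 72.44765 mL
New rate:
Dose = 2.2 mcg/kg/hr × 31.8 kg = 69.96 mcg/hr
Rate = 69.96 mcg/hr ÷ 11.08 mcg/mL = 6.314079 mL/hr
Time remaining = 72.44765 mL ÷ 6.314079 mL/hr = 11.47399 hr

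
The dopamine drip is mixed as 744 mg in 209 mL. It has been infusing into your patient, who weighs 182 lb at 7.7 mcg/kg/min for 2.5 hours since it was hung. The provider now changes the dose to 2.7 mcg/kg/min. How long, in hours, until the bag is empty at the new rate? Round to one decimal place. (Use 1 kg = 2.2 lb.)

48.4 hours

Initial rate:
Weight = 182 lb ÷ 2.2 lb/kg = 82.72727 kg
Dose = 7.7 mcg/kg/min × 82.72727 kg = 637 mcg/min
637 mcg/min × 60 min/hr = 38220 mcg/hr
Concentration = 744 mg ÷ 209 mL = 3.559809 mg/mL = 3559.809 mcg/mL
Rate = 38220 mcg/hr ÷ 3559.809 mcg/mL = 10.73653 mL/hr
Volume infused so far = 10.73653 mL/hr × 2.5 hr = 26.84133 mL
Volume remaining = 209 − 26.84133 = 182.1587 mL
New rate:
Dose = 2.7 mcg/kg/min × 82.72727 kg = 223.3636 mcg/min
223.3636 mcg/min × 60 min/hr = 13401.82 mcg/hr
Rate = 13401.82 mcg/hr ÷ 3559.809 mcg/mL = 3.764758 mL/hr
Time remaining = 182.1587 mL ÷ 3.764758 mL/hr = 48.38523 hr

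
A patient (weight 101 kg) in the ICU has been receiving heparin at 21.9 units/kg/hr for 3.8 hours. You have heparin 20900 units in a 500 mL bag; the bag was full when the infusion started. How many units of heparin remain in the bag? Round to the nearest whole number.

12495 units

Dose = 21.9 units/kg/hr × 101 kg = 2211.9 units/hr
Concentration = 20900 units ÷ 500 mL = 41.8 units/mL
Rate = 2211.9 units/hr ÷ 41.8 units/mL = 52.91627 mL/hr
Volume infused = 52.91627 mL/hr × 3.8 hr = 201.0818 mL
Volume remaining = 500 − 201.0818 = 298.9182 mL
Drug remaining = 298.9182 mL × 41.8 units/mL = 12494.78 units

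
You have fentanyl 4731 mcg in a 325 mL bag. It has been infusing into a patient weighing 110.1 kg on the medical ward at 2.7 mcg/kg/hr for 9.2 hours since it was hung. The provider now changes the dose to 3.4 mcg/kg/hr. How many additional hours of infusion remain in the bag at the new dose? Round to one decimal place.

Initial rate:
Dose = 2.7 mcg/kg/hr × 110.1 kg = 297.27 mcg/hr
Concentration = 4731 mcg ÷ 325 mL = 14.55692 mcg/mL
Rate = 297.27 mcg/hr ÷ 14.55692 mcg/mL = 20.42121 mL/hr
Volume infused so far = 20.42121 mL/hr × 9.2 hr = 187.8751 mL
Volume remaining = 325 − 187.8751 = 137.1249 mL
New rate:
Dose = 3.4 mcg/kg/hr × 110.1 kg = 374.34 mcg/hr
Rate = 374.34 mcg/hr ÷ 14.55692 mcg/mL = 25.7156 mL/hr
Time remaining = 137.1249 mL ÷ 25.7156 mL/hr = 5.332361 hr

5.3 hours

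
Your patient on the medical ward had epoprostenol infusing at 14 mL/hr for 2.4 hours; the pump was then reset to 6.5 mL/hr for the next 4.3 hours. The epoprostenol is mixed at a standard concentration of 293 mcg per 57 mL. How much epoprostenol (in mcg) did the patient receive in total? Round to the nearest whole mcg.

Concentration = 293 mcg ÷ 57 mL = 5.140351 mcg/mL
Stage 1: 14 mL/hr × 2.4 hr = 33.6 mL → 33.6 mL × 5.140351 mcg/mL = 172.7158 mcg
Stage 2: 6.5 mL/hr × 4.3 hr = 27.95 mL → 27.95 mL × 5.140351 mcg/mL = 143.6728 mcg
Total = 172.7158 + 143.6728 = 316.3886 mcg

316 mcg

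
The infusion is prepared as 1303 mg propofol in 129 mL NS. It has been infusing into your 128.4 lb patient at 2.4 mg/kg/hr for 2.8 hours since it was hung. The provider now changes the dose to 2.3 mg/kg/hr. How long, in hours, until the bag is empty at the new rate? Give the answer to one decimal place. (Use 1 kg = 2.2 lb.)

Initial rate:
Weight = 128.4 lb ÷ 2.2 lb/kg = 58.36364 kg
Dose = 2.4 mg/kg/hr × 58.36364 kg = 140.0727 mg/hr
Concentration = 1303 mg ÷ 129 mL = 10.10078 mg/mL
Rate = 140.0727 mg/hr ÷ 10.10078 mg/mL = 13.86752 mL/hr
Volume infused so far = 13.86752 mL/hr × 2.8 hr = 38.82906 mL
Volume remaining = 129 − 38.82906 = 90.17094 mL
New rate:
Dose = 2.3 mg/kg/hr × 58.36364 kg = 134.2364 mg/hr
Rate = 134.2364 mg/hr ÷ 10.10078 mg/mL = 13.28971 mL/hr
Time remaining = 90.17094 mL ÷ 13.28971 mL/hr = 6.78502 hr

6.8 hours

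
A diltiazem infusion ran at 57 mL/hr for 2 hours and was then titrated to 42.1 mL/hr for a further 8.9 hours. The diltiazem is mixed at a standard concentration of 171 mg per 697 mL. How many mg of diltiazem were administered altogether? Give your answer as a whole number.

120 mg

Concentration = 171 mg ÷ 697 mL = 0.2453372 mg/mL
Stage 1: 57 mL/hr × 2 hr = 114 mL → 114 mL × 0.2453372 mg/mL = 27.96844 mg
Stage 2: 42.1 mL/hr × 8.9 hr = 374.69 mL → 374.69 mL × 0.2453372 mg/mL = 91.92538 mg
Total = 27.96844 + 91.92538 = 119.8938 mg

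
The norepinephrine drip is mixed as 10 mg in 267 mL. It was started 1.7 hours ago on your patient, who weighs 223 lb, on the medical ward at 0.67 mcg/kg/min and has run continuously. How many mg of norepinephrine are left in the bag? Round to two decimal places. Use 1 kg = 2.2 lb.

3.07 mg

Weight = 223 lb ÷ 2.2 lb/kg = 101.3636 kg
Dose = 0.67 mcg/kg/min × 101.3636 kg = 67.91364 mcg/min
67.91364 mcg/min × 60 min/hr = 4074.818 mcg/hr
Concentration = 10 mg ÷ 267 mL = 0.03745318 mg/mL = 37.45318 mcg/mL
Rate = 4074.818 mcg/hr ÷ 37.45318 mcg/mL = 108.7976 mL/hr
Volume infused = 108.7976 mL/hr × 1.7 hr = 184.956 mL
Volume remaining = 267 − 184.956 = 82.044 mL
Drug remaining = 82.044 mL × 37.45318 mcg/mL = 3072.809 mcg = 3.072809 mg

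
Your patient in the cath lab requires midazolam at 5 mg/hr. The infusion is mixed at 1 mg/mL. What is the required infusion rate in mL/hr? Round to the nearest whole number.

Rate = 5 mg/hr ÷ 1 mg/mL = 5 mL/hr

5 mL/hr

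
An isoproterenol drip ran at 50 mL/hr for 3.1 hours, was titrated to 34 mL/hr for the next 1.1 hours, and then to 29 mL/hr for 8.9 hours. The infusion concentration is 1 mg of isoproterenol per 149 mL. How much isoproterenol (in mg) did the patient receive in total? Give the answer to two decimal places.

3.02 mg

Concentration = 1 mg ÷ 149 mL = 0.006711409 mg/mL
Stage 1: 50 mL/hr × 3.1 hr = 155 mL → 155 mL × 0.006711409 mg/mL = 1.040268 mg
Stage 2: 34 mL/hr × 1.1 hr = 37.4 mL → 37.4 mL × 0.006711409 mg/mL = 0.2510067 mg
Stage 3: 29 mL/hr × 8.9 hr = 258.1 mL → 258.1 mL × 0.006711409 mg/mL = 1.732215 mg
Total = 1.040268 + 0.2510067 + 1.732215 = 3.02349 mg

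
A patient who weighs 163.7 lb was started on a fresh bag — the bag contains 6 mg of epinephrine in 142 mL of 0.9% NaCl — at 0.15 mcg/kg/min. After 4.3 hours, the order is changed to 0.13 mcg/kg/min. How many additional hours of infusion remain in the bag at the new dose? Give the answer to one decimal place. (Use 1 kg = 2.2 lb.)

Initial rate:
Weight = 163.7 lb ÷ 2.2 lb/kg = 74.40909 kg
Dose = 0.15 mcg/kg/min × 74.40909 kg = 11.16136 mcg/min
11.16136 mcg/min × 60 min/hr = 669.6818 mcg/hr
Concentration = 6 mg ÷ 142 mL = 0.04225352 mg/mL = 42.25352 mcg/mL
Rate = 669.6818 mcg/hr ÷ 42.25352 mcg/mL = 15.84914 mL/hr
Volume infused so far = 15.84914 mL/hr × 4.3 hr = 68.15129 mL
Volume remaining = 142 − 68.15129 = 73.84871 mL
New rate:
Dose = 0.13 mcg/kg/min × 74.40909 kg = 9.673182 mcg/min
9.673182 mcg/min × 60 min/hr = 580.3909 mcg/hr
Rate = 580.3909 mcg/hr ÷ 42.25352 mcg/mL = 13.73592 mL/hr
Time remaining = 73.84871 mL ÷ 13.73592 mL/hr = 5.376322 hr

5.4 hours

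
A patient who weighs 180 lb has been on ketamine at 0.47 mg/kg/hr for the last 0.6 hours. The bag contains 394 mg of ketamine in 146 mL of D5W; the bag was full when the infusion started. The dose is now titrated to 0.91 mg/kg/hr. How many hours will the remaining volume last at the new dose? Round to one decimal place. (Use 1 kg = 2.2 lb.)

5.0 hours

Initial rate:
Weight = 180 lb ÷ 2.2 lb/kg = 81.81818 kg
Dose = 0.47 mg/kg/hr × 81.81818 kg = 38.45455 mg/hr
Concentration = 394 mg ÷ 146 mL = 2.69863 mg/mL
Rate = 38.45455 mg/hr ÷ 2.69863 mg/mL = 14.24965 mL/hr
Volume infused so far = 14.24965 mL/hr × 0.6 hr = 8.549792 mL
Volume remaining = 146 − 8.549792 = 137.4502 mL
New rate:
Dose = 0.91 mg/kg/hr × 81.81818 kg = 74.45455 mg/hr
Rate = 74.45455 mg/hr ÷ 2.69863 mg/mL = 27.58976 mL/hr
Time remaining = 137.4502 mL ÷ 27.58976 mL/hr = 4.981929 hr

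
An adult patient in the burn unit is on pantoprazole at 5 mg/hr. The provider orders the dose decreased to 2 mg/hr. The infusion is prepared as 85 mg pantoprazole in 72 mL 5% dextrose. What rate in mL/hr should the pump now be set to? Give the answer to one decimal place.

1.7 mL/hr

Concentration = 85 mg ÷ 72 mL = 1.180556 mg/mL
Rate = 2 mg/hr ÷ 1.180556 mg/mL = 1.694118 mL/hr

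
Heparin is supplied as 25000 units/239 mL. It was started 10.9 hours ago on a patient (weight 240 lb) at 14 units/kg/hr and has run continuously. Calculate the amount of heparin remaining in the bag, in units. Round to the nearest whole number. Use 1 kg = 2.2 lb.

Weight = 240 lb ÷ 2.2 lb/kg = 109.0909 kg
Dose = 14 units/kg/hr × 109.0909 kg = 1527.273 units/hr
Concentration = 25000 units ÷ 239 mL = 104.6025 units/mL
Rate = 1527.273 units/hr ÷ 104.6025 units/mL = 14.60073 mL/hr
Volume infused = 14.60073 mL/hr × 10.9 hr = 159.1479 mL
Volume remaining = 239 − 159.1479 = 79.85207 mL
Drug remaining = 79.85207 mL × 104.6025 units/mL = 8352.727 units

8353 units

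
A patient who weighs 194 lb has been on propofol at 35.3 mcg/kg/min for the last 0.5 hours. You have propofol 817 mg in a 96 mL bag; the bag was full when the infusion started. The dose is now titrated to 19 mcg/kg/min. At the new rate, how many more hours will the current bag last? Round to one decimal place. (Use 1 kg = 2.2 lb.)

Initial rate:
Weight = 194 lb ÷ 2.2 lb/kg = 88.18182 kg
Dose = 35.3 mcg/kg/min × 88.18182 kg = 3112.818 mcg/min
3112.818 mcg/min × 60 min/hr = 186769.1 mcg/hr
Concentration = 817 mg ÷ 96 mL = 8.510417 mg/mL = 8510.417 mcg/mL
Rate = 186769.1 mcg/hr ÷ 8510.417 mcg/mL = 21.94594 mL/hr
Volume infused so far = 21.94594 mL/hr × 0.5 hr = 10.97297 mL
Volume remaining = 96 − 10.97297 = 85.02703 mL
New rate:
Dose = 19 mcg/kg/min × 88.18182 kg = 1675.455 mcg/min
1675.455 mcg/min × 60 min/hr = 100527.3 mcg/hr
Rate = 100527.3 mcg/hr ÷ 8510.417 mcg/mL = 11.81226 mL/hr
Time remaining = 85.02703 mL ÷ 11.81226 mL/hr = 7.1982 hr

7.2 hours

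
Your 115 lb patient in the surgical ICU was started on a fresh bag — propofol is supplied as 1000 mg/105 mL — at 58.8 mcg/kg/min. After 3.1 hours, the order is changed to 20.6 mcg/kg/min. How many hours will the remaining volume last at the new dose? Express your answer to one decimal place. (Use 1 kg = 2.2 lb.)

6.6 hours

Initial rate:
Weight = 115 lb ÷ 2.2 lb/kg = 52.27273 kg
Dose = 58.8 mcg/kg/min × 52.27273 kg = 3073.636 mcg/min
3073.636 mcg/min × 60 min/hr = 184418.2 mcg/hr
Concentration = 1000 mg ÷ 105 mL = 9.52381 mg/mL = 9523.81 mcg/mL
Rate = 184418.2 mcg/hr ÷ 9523.81 mcg/mL = 19.36391 mL/hr
Volume infused so far = 19.36391 mL/hr × 3.1 hr = 60.02812 mL
Volume remaining = 105 − 60.02812 = 44.97188 mL
New rate:
Dose = 20.6 mcg/kg/min × 52.27273 kg = 1076.818 mcg/min
1076.818 mcg/min × 60 min/hr = 64609.09 mcg/hr
Rate = 64609.09 mcg/hr ÷ 9523.81 mcg/mL = 6.783955 mL/hr
Time remaining = 44.97188 mL ÷ 6.783955 mL/hr = 6.629154 hr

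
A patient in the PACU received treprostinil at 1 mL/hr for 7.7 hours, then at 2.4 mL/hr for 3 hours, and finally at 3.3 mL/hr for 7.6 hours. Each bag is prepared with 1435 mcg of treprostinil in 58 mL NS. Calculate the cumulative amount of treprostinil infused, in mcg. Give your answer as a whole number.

989 mcg

Concentration = 1435 mcg ÷ 58 mL = 24.74138 mcg/mL
Stage 1: 1 mL/hr × 7.7 hr = 7.7 mL → 7.7 mL × 24.74138 mcg/mL = 190.5086 mcg
Stage 2: 2.4 mL/hr × 3 hr = 7.2 mL → 7.2 mL × 24.74138 mcg/mL = 178.1379 mcg
Stage 3: 3.3 mL/hr × 7.6 hr = 25.08 mL → 25.08 mL × 24.74138 mcg/mL = 620.5138 mcg
Total = 190.5086 + 178.1379 + 620.5138 = 989.1603 mcg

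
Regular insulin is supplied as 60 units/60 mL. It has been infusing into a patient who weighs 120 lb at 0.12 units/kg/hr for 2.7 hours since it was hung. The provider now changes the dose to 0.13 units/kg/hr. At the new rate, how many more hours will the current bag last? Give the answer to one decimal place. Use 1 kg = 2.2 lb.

6.0 hours

Initial rate:
Weight = 120 lb ÷ 2.2 lb/kg = 54.54545 kg
Dose = 0.12 units/kg/hr × 54.54545 kg = 6.545455 units/hr
Concentration = 60 units ÷ 60 mL = 1 units/mL
Rate = 6.545455 units/hr ÷ 1 units/mL = 6.545455 mL/hr
Volume infused so far = 6.545455 mL/hr × 2.7 hr = 17.67273 mL
Volume remaining = 60 − 17.67273 = 42.32727 mL
New rate:
Dose = 0.13 units/kg/hr × 54.54545 kg = 7.090909 units/hr
Rate = 7.090909 units/hr ÷ 1 units/mL = 7.090909 mL/hr
Time remaining = 42.32727 mL ÷ 7.090909 mL/hr = 5.969231 hr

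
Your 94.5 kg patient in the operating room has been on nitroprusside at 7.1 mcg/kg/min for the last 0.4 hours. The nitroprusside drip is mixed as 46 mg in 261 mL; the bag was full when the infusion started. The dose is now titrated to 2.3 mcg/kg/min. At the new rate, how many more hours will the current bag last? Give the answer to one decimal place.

Initial rate:
Dose = 7.1 mcg/kg/min × 94.5 kg = 670.95 mcg/min
670.95 mcg/min × 60 min/hr = 40257 mcg/hr
Concentration = 46 mg ÷ 261 mL = 0.1762452 mg/mL = 176.2452 mcg/mL
Rate = 40257 mcg/hr ÷ 176.2452 mcg/mL = 228.4147 mL/hr
Volume infused so far = 228.4147 mL/hr × 0.4 hr = 91.36589 mL
Volume remaining = 261 − 91.36589 = 169.6341 mL
New rate:
Dose = 2.3 mcg/kg/min × 94.5 kg = 217.35 mcg/min
217.35 mcg/min × 60 min/hr = 13041 mcg/hr
Rate = 13041 mcg/hr ÷ 176.2452 mcg/mL = 73.9935 mL/hr
Time remaining = 169.6341 mL ÷ 73.9935 mL/hr = 2.292554 hr

2.3 hours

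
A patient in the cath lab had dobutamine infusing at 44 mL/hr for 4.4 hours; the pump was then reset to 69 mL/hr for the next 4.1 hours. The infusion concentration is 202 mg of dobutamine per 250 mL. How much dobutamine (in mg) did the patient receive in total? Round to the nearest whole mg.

385 mg

Concentration = 202 mg ÷ 250 mL = 0.808 mg/mL
Stage 1: 44 mL/hr × 4.4 hr = 193.6 mL → 193.6 mL × 0.808 mg/mL = 156.4288 mg
Stage 2: 69 mL/hr × 4.1 hr = 282.9 mL → 282.9 mL × 0.808 mg/mL = 228.5832 mg
Total = 156.4288 + 228.5832 = 385.012 mg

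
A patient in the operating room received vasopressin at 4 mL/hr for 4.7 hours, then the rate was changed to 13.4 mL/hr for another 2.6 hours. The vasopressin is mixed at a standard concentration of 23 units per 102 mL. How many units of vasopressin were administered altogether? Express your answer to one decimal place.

Concentration = 23 units ÷ 102 mL = 0.2254902 units/mL
Stage 1: 4 mL/hr × 4.7 hr = 18.8 mL → 18.8 mL × 0.2254902 units/mL = 4.239216 units
Stage 2: 13.4 mL/hr × 2.6 hr = 34.84 mL → 34.84 mL × 0.2254902 units/mL = 7.856078 units
Total = 4.239216 + 7.856078 = 12.09529 units

12.1 units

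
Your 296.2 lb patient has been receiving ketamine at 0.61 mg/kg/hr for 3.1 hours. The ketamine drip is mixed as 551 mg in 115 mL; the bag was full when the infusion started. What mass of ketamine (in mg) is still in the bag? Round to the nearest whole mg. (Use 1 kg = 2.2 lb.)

Weight = 296.2 lb ÷ 2.2 lb/kg = 134.6364 kg
Dose = 0.61 mg/kg/hr × 134.6364 kg = 82.12818 mg/hr
Concentration = 551 mg ÷ 115 mL = 4.791304 mg/mL
Rate = 82.12818 mg/hr ÷ 4.791304 mg/mL = 17.14109 mL/hr
Volume infused = 17.14109 mL/hr × 3.1 hr = 53.13738 mL
Volume remaining = 115 − 53.13738 = 61.86262 mL
Drug remaining = 61.86262 mL × 4.791304 mg/mL = 296.4026 mg

296 mg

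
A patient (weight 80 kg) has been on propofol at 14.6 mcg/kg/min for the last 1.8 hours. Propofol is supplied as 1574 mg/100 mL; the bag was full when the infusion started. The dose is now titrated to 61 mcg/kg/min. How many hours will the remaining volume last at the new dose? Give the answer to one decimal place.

4.9 hours

Initial rate:
Dose = 14.6 mcg/kg/min × 80 kg = 1168 mcg/min
1168 mcg/min × 60 min/hr = 70080 mcg/hr
Concentration = 1574 mg ÷ 100 mL = 15.74 mg/mL = 15740 mcg/mL
Rate = 70080 mcg/hr ÷ 15740 mcg/mL = 4.452351 mL/hr
Volume infused so far = 4.452351 mL/hr × 1.8 hr = 8.014231 mL
Volume remaining = 100 − 8.014231 = 91.98577 mL
New rate:
Dose = 61 mcg/kg/min × 80 kg = 4880 mcg/min
4880 mcg/min × 60 min/hr = 292800 mcg/hr
Rate = 292800 mcg/hr ÷ 15740 mcg/mL = 18.60229 mL/hr
Time remaining = 91.98577 mL ÷ 18.60229 mL/hr = 4.944863 hr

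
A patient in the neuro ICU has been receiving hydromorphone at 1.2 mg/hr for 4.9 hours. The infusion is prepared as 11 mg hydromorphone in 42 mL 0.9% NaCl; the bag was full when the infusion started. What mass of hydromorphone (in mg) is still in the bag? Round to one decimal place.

5.1 mg

Concentration = 11 mg ÷ 42 mL = 0.2619048 mg/mL
Rate = 1.2 mg/hr ÷ 0.2619048 mg/mL = 4.581818 mL/hr
Volume infused = 4.581818 mL/hr × 4.9 hr = 22.45091 mL
Volume remaining = 42 − 22.45091 = 19.54909 mL
Drug remaining = 19.54909 mL × 0.2619048 mg/mL = 5.12 mg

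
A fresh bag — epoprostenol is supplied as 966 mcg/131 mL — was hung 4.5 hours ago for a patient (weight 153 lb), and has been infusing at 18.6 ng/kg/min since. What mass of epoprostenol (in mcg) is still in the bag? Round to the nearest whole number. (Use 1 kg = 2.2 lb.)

Weight = 153 lb ÷ 2.2 lb/kg = 69.54545 kg
Dose = 18.6 ng/kg/min × 69.54545 kg = 1293.545 ng/min
1293.545 ng/min × 60 min/hr = 77612.73 ng/hr
Concentration = 966 mcg ÷ 131 mL = 7.374046 mcg/mL = 7374.046 ng/mL
Rate = 77612.73 ng/hr ÷ 7374.046 ng/mL = 10.52512 mL/hr
Volume infused = 10.52512 mL/hr × 4.5 hr = 47.36305 mL
Volume remaining = 131 − 47.36305 = 83.63695 mL
Drug remaining = 83.63695 mL × 7374.046 ng/mL = 616742.7 ng = 616.7427 mcg

617 mcg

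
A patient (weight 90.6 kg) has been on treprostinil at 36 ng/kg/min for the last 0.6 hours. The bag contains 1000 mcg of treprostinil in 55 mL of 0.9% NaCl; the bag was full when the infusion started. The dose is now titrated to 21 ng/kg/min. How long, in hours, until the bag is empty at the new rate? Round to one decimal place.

Initial rate:
Dose = 36 ng/kg/min × 90.6 kg = 3261.6 ng/min
3261.6 ng/min × 60 min/hr = 195696 ng/hr
Concentration = 1000 mcg ÷ 55 mL = 18.18182 mcg/mL = 18181.82 ng/mL
Rate = 195696 ng/hr ÷ 18181.82 ng/mL = 10.76328 mL/hr
Volume infused so far = 10.76328 mL/hr × 0.6 hr = 6.457968 mL
Volume remaining = 55 − 6.457968 = 48.54203 mL
New rate:
Dose = 21 ng/kg/min × 90.6 kg = 1902.6 ng/min
1902.6 ng/min × 60 min/hr = 114156 ng/hr
Rate = 114156 ng/hr ÷ 18181.82 ng/mL = 6.27858 mL/hr
Time remaining = 48.54203 mL ÷ 6.27858 mL/hr = 7.731371 hr

7.7 hours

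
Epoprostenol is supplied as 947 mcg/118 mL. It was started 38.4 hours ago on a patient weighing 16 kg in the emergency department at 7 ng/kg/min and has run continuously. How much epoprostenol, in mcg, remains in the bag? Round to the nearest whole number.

Dose = 7 ng/kg/min × 16 kg = 112 ng/min
112 ng/min × 60 min/hr = 6720 ng/hr
Concentration = 947 mcg ÷ 118 mL = 8.025424 mcg/mL = 8025.424 ng/mL
Rate = 6720 ng/hr ÷ 8025.424 ng/mL = 0.837339 mL/hr
Volume infused = 0.837339 mL/hr × 38.4 hr = 32.15382 mL
Volume remaining = 118 − 32.15382 = 85.84618 mL
Drug remaining = 85.84618 mL × 8025.424 ng/mL = 688952 ng = 688.952 mcg

689 mcg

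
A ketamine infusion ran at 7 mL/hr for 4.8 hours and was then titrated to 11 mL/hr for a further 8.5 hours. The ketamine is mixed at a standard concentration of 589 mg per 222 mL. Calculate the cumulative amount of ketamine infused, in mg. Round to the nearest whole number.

Concentration = 589 mg ÷ 222 mL = 2.653153 mg/mL
Stage 1: 7 mL/hr × 4.8 hr = 33.6 mL → 33.6 mL × 2.653153 mg/mL = 89.14595 mg
Stage 2: 11 mL/hr × 8.5 hr = 93.5 mL → 93.5 mL × 2.653153 mg/mL = 248.0698 mg
Total = 89.14595 + 248.0698 = 337.2158 mg

337 mg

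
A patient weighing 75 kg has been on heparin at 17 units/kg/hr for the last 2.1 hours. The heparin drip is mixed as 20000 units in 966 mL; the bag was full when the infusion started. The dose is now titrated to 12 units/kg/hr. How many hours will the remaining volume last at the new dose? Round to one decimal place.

19.2 hours

Initial rate:
Dose = 17 units/kg/hr × 75 kg = 1275 units/hr
Concentration = 20000 units ÷ 966 mL = 20.70393 units/mL
Rate = 1275 units/hr ÷ 20.70393 units/mL = 61.5825 mL/hr
Volume infused so far = 61.5825 mL/hr × 2.1 hr = 129.3233 mL
Volume remaining = 966 − 129.3233 = 836.6767 mL
New rate:
Dose = 12 units/kg/hr × 75 kg = 900 units/hr
Rate = 900 units/hr ÷ 20.70393 units/mL = 43.47 mL/hr
Time remaining = 836.6767 mL ÷ 43.47 mL/hr = 19.24722 hr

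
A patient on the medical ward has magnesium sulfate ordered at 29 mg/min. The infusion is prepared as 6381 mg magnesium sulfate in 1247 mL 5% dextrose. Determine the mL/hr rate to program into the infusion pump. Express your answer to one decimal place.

340.0 mL/hr

29 mg/min × 60 min/hr = 1740 mg/hr
Concentration = 6381 mg ÷ 1247 mL = 5.117081 mg/mL
Rate = 1740 mg/hr ÷ 5.117081 mg/mL = 340.0376 mL/hr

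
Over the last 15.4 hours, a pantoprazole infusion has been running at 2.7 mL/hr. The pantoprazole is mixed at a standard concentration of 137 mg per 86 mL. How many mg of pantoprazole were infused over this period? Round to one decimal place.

Concentration = 137 mg ÷ 86 mL = 1.593023 mg/mL
Drug rate = 2.7 mL/hr × 1.593023 mg/mL = 4.301163 mg/hr
Total = 4.301163 mg/hr × 15.4 hr = 66.23791 mg

66.2 mg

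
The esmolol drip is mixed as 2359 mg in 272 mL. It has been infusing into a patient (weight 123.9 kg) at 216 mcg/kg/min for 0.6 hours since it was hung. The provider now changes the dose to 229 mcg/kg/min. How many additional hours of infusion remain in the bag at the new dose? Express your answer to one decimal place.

0.8 hours

Initial rate:
Dose = 216 mcg/kg/min × 123.9 kg = 26762.4 mcg/min
26762.4 mcg/min × 60 min/hr = 1605744 mcg/hr
Concentration = 2359 mg ÷ 272 mL = 8.672794 mg/mL = 8672.794 mcg/mL
Rate = 1605744 mcg/hr ÷ 8672.794 mcg/mL = 185.1473 mL/hr
Volume infused so far = 185.1473 mL/hr × 0.6 hr = 111.0884 mL
Volume remaining = 272 − 111.0884 = 160.9116 mL
New rate:
Dose = 229 mcg/kg/min × 123.9 kg = 28373.1 mcg/min
28373.1 mcg/min × 60 min/hr = 1702386 mcg/hr
Rate = 1702386 mcg/hr ÷ 8672.794 mcg/mL = 196.2904 mL/hr
Time remaining = 160.9116 mL ÷ 196.2904 mL/hr = 0.8197633 hr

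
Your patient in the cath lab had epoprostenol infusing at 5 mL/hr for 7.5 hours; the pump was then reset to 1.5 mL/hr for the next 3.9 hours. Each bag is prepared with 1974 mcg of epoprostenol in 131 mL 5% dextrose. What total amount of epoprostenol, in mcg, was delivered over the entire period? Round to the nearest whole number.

Concentration = 1974 mcg ÷ 131 mL = 15.0687 mcg/mL
Stage 1: 5 mL/hr × 7.5 hr = 37.5 mL → 37.5 mL × 15.0687 mcg/mL = 565.0763 mcg
Stage 2: 1.5 mL/hr × 3.9 hr = 5.85 mL → 5.85 mL × 15.0687 mcg/mL = 88.15191 mcg
Total = 565.0763 + 88.15191 = 653.2282 mcg

653 mcg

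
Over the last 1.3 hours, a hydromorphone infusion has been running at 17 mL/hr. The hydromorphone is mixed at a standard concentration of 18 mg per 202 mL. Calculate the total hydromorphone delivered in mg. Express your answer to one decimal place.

2.0 mg

Concentration = 18 mg ÷ 202 mL = 0.08910891 mg/mL
Drug rate = 17 mL/hr × 0.08910891 mg/mL = 1.514851 mg/hr
Total = 1.514851 mg/hr × 1.3 hr = 1.969307 mg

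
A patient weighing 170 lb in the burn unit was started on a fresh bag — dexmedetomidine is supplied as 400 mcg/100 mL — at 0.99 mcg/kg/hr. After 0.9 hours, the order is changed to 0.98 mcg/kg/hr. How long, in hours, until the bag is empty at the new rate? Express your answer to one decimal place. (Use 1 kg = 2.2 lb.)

4.4 hours

Initial rate:
Weight = 170 lb ÷ 2.2 lb/kg = 77.27273 kg
Dose = 0.99 mcg/kg/hr × 77.27273 kg = 76.5 mcg/hr
Concentration = 400 mcg ÷ 100 mL = 4 mcg/mL
Rate = 76.5 mcg/hr ÷ 4 mcg/mL = 19.125 mL/hr
Volume infused so far = 19.125 mL/hr × 0.9 hr = 17.2125 mL
Volume remaining = 100 − 17.2125 = 82.7875 mL
New rate:
Dose = 0.98 mcg/kg/hr × 77.27273 kg = 75.72727 mcg/hr
Rate = 75.72727 mcg/hr ÷ 4 mcg/mL = 18.93182 mL/hr
Time remaining = 82.7875 mL ÷ 18.93182 mL/hr = 4.372929 hr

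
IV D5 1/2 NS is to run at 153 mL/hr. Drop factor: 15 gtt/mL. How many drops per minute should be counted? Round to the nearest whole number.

153 mL/hr ÷ 60 min/hr = 2.55 mL/min
2.55 mL/min × 15 gtt/mL = 38.25 gtt/min

38 gtt/min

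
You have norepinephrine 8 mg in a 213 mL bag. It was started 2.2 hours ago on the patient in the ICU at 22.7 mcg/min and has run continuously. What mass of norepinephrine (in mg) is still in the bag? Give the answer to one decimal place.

5.0 mg

22.7 mcg/min × 60 min/hr = 1362 mcg/hr
Concentration = 8 mg ÷ 213 mL = 0.03755869 mg/mL = 37.55869 mcg/mL
Rate = 1362 mcg/hr ÷ 37.55869 mcg/mL = 36.26325 mL/hr
Volume infused = 36.26325 mL/hr × 2.2 hr = 79.77915 mL
Volume remaining = 213 − 79.77915 = 133.2208 mL
Drug remaining = 133.2208 mL × 37.55869 mcg/mL = 5003.6 mcg = 5.0036 mg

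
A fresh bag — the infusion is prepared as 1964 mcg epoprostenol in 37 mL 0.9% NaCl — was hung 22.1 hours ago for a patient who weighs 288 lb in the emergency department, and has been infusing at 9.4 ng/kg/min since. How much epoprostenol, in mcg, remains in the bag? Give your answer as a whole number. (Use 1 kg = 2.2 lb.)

332 mcg

Weight = 288 lb ÷ 2.2 lb/kg = 130.9091 kg
Dose = 9.4 ng/kg/min × 130.9091 kg = 1230.545 ng/min
1230.545 ng/min × 60 min/hr = 73832.73 ng/hr
Concentration = 1964 mcg ÷ 37 mL = 53.08108 mcg/mL = 53081.08 ng/mL
Rate = 73832.73 ng/hr ÷ 53081.08 ng/mL = 1.390942 mL/hr
Volume infused = 1.390942 mL/hr × 22.1 hr = 30.73983 mL
Volume remaining = 37 − 30.73983 = 6.260173 mL
Drug remaining = 6.260173 mL × 53081.08 ng/mL = 332296.7 ng = 332.2967 mcg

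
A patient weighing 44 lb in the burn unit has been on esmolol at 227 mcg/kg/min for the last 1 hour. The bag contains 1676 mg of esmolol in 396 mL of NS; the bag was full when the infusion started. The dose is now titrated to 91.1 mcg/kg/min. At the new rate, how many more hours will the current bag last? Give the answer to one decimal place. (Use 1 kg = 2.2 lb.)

12.8 hours

Initial rate:
Weight = 44 lb ÷ 2.2 lb/kg = 20 kg
Dose = 227 mcg/kg/min × 20 kg = 4540 mcg/min
4540 mcg/min × 60 min/hr = 272400 mcg/hr
Concentration = 1676 mg ÷ 396 mL = 4.232323 mg/mL = 4232.323 mcg/mL
Rate = 272400 mcg/hr ÷ 4232.323 mcg/mL = 64.36181 mL/hr
Volume infused so far = 64.36181 mL/hr × 1 hr = 64.36181 mL
Volume remaining = 396 − 64.36181 = 331.6382 mL
New rate:
Dose = 91.1 mcg/kg/min × 20 kg = 1822 mcg/min
1822 mcg/min × 60 min/hr = 109320 mcg/hr
Rate = 109320 mcg/hr ÷ 4232.323 mcg/mL = 25.82979 mL/hr
Time remaining = 331.6382 mL ÷ 25.82979 mL/hr = 12.83937 hr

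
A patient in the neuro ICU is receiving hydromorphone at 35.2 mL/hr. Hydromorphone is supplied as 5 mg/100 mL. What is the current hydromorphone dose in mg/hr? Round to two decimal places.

1.76 mg/hr

Concentration = 5 mg ÷ 100 mL = 0.05 mg/mL
Drug rate = 35.2 mL/hr × 0.05 mg/mL = 1.76 mg/hr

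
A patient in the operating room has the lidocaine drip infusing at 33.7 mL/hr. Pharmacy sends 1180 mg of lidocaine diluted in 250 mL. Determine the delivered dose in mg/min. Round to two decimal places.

2.65 mg/min

Concentration = 1180 mg ÷ 250 mL = 4.72 mg/mL
Drug rate = 33.7 mL/hr × 4.72 mg/mL = 159.064 mg/hr
159.064 mg/hr ÷ 60 min/hr = 2.651067 mg/min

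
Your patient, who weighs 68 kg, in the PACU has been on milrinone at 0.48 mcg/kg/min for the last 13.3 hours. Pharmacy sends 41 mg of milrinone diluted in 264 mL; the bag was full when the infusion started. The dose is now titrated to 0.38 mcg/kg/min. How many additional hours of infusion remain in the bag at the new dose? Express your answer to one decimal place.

9.6 hours

Initial rate:
Dose = 0.48 mcg/kg/min × 68 kg = 32.64 mcg/min
32.64 mcg/min × 60 min/hr = 1958.4 mcg/hr
Concentration = 41 mg ÷ 264 mL = 0.155303 mg/mL = 155.303 mcg/mL
Rate = 1958.4 mcg/hr ÷ 155.303 mcg/mL = 12.61019 mL/hr
Volume infused so far = 12.61019 mL/hr × 13.3 hr = 167.7155 mL
Volume remaining = 264 − 167.7155 = 96.28453 mL
New rate:
Dose = 0.38 mcg/kg/min × 68 kg = 25.84 mcg/min
25.84 mcg/min × 60 min/hr = 1550.4 mcg/hr
Rate = 1550.4 mcg/hr ÷ 155.303 mcg/mL = 9.983063 mL/hr
Time remaining = 96.28453 mL ÷ 9.983063 mL/hr = 9.644788 hr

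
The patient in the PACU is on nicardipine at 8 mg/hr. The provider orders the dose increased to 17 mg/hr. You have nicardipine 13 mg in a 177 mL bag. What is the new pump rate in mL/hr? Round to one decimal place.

231.5 mL/hr

Concentration = 13 mg ÷ 177 mL = 0.07344633 mg/mL
Rate = 17 mg/hr ÷ 0.07344633 mg/mL = 231.4615 mL/hr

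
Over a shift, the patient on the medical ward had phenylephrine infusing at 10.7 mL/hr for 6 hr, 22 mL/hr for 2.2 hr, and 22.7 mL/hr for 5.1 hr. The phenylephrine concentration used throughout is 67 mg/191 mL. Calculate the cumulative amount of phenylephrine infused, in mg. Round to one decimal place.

80.1 mg

Concentration = 67 mg ÷ 191 mL = 0.3507853 mg/mL
Stage 1: 10.7 mL/hr × 6 hr = 64.2 mL → 64.2 mL × 0.3507853 mg/mL = 22.52042 mg
Stage 2: 22 mL/hr × 2.2 hr = 48.4 mL → 48.4 mL × 0.3507853 mg/mL = 16.97801 mg
Stage 3: 22.7 mL/hr × 5.1 hr = 115.77 mL → 115.77 mL × 0.3507853 mg/mL = 40.61042 mg
Total = 22.52042 + 16.97801 + 40.61042 = 80.10885 mg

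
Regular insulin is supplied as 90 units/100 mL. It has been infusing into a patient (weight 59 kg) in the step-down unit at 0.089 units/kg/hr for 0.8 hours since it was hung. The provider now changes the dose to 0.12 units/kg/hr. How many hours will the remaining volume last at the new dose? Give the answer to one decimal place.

Initial rate:
Dose = 0.089 units/kg/hr × 59 kg = 5.251 units/hr
Concentration = 90 units ÷ 100 mL = 0.9 units/mL
Rate = 5.251 units/hr ÷ 0.9 units/mL = 5.834444 mL/hr
Volume infused so far = 5.834444 mL/hr × 0.8 hr = 4.667556 mL
Volume remaining = 100 − 4.667556 = 95.33244 mL
New rate:
Dose = 0.12 units/kg/hr × 59 kg = 7.08 units/hr
Rate = 7.08 units/hr ÷ 0.9 units/mL = 7.866667 mL/hr
Time remaining = 95.33244 mL ÷ 7.866667 mL/hr = 12.11853 hr

12.1 hours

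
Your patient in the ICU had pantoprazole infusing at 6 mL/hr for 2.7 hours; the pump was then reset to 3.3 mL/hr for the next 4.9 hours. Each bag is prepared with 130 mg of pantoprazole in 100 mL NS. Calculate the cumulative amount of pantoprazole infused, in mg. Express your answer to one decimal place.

Concentration = 130 mg ÷ 100 mL = 1.3 mg/mL
Stage 1: 6 mL/hr × 2.7 hr = 16.2 mL → 16.2 mL × 1.3 mg/mL = 21.06 mg
Stage 2: 3.3 mL/hr × 4.9 hr = 16.17 mL → 16.17 mL × 1.3 mg/mL = 21.021 mg
Total = 21.06 + 21.021 = 42.081 mg

42.1 mg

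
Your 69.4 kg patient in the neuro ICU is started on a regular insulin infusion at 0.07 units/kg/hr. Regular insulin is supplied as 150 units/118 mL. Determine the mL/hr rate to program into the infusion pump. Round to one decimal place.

Dose = 0.07 units/kg/hr × 69.4 kg = 4.858 units/hr
Concentration = 150 units ÷ 118 mL = 1.271186 units/mL
Rate = 4.858 units/hr ÷ 1.271186 units/mL = 3.821627 mL/hr

3.8 mL/hr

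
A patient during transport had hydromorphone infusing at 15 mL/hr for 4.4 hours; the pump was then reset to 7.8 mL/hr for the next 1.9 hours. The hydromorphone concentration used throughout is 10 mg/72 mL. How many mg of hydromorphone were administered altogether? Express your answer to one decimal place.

Concentration = 10 mg ÷ 72 mL = 0.1388889 mg/mL
Stage 1: 15 mL/hr × 4.4 hr = 66 mL → 66 mL × 0.1388889 mg/mL = 9.166667 mg
Stage 2: 7.8 mL/hr × 1.9 hr = 14.82 mL → 14.82 mL × 0.1388889 mg/mL = 2.058333 mg
Total = 9.166667 + 2.058333 = 11.225 mg

11.2 mg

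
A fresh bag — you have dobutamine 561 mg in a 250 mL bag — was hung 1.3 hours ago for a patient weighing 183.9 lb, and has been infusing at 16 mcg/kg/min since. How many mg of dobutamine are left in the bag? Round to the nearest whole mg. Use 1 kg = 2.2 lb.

457 mg

Weight = 183.9 lb ÷ 2.2 lb/kg = 83.59091 kg
Dose = 16 mcg/kg/min × 83.59091 kg = 1337.455 mcg/min
1337.455 mcg/min × 60 min/hr = 80247.27 mcg/hr
Concentration = 561 mg ÷ 250 mL = 2.244 mg/mL = 2244 mcg/mL
Rate = 80247.27 mcg/hr ÷ 2244 mcg/mL = 35.76082 mL/hr
Volume infused = 35.76082 mL/hr × 1.3 hr = 46.48906 mL
Volume remaining = 250 − 46.48906 = 203.5109 mL
Drug remaining = 203.5109 mL × 2244 mcg/mL = 456678.5 mcg = 456.6785 mg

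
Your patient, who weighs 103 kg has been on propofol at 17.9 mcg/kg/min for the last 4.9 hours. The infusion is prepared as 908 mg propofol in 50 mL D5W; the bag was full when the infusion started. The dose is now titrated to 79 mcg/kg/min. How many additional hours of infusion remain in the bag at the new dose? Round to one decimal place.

0.7 hours

Initial rate:
Dose = 17.9 mcg/kg/min × 103 kg = 1843.7 mcg/min
1843.7 mcg/min × 60 min/hr = 110622 mcg/hr
Concentration = 908 mg ÷ 50 mL = 18.16 mg/mL = 18160 mcg/mL
Rate = 110622 mcg/hr ÷ 18160 mcg/mL = 6.09152 mL/hr
Volume infused so far = 6.09152 mL/hr × 4.9 hr = 29.84845 mL
Volume remaining = 50 − 29.84845 = 20.15155 mL
New rate:
Dose = 79 mcg/kg/min × 103 kg = 8137 mcg/min
8137 mcg/min × 60 min/hr = 488220 mcg/hr
Rate = 488220 mcg/hr ÷ 18160 mcg/mL = 26.88436 mL/hr
Time remaining = 20.15155 mL ÷ 26.88436 mL/hr = 0.7495641 hr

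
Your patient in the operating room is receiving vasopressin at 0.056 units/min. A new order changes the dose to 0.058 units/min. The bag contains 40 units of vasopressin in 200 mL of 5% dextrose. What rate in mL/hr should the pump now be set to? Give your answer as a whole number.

17 mL/hr

0.058 units/min × 60 min/hr = 3.48 units/hr
Concentration = 40 units ÷ 200 mL = 0.2 units/mL
Rate = 3.48 units/hr ÷ 0.2 units/mL = 17.4 mL/hr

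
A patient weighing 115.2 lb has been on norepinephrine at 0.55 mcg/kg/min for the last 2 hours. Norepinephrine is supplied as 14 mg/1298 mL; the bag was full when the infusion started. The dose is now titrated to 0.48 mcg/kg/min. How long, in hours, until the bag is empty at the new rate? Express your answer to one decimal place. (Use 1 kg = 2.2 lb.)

7.0 hours

Initial rate:
Weight = 115.2 lb ÷ 2.2 lb/kg = 52.36364 kg
Dose = 0.55 mcg/kg/min × 52.36364 kg = 28.8 mcg/min
28.8 mcg/min × 60 min/hr = 1728 mcg/hr
Concentration = 14 mg ÷ 1298 mL = 0.01078582 mg/mL = 10.78582 mcg/mL
Rate = 1728 mcg/hr ÷ 10.78582 mcg/mL = 160.2103 mL/hr
Volume infused so far = 160.2103 mL/hr × 2 hr = 320.4206 mL
Volume remaining = 1298 − 320.4206 = 977.5794 mL
New rate:
Dose = 0.48 mcg/kg/min × 52.36364 kg = 25.13455 mcg/min
25.13455 mcg/min × 60 min/hr = 1508.073 mcg/hr
Rate = 1508.073 mcg/hr ÷ 10.78582 mcg/mL = 139.8199 mL/hr
Time remaining = 977.5794 mL ÷ 139.8199 mL/hr = 6.991705 hr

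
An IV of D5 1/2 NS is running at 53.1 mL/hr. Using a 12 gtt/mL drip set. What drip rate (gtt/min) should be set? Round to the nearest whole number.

53.1 mL/hr ÷ 60 min/hr = 0.885 mL/min
0.885 mL/min × 12 gtt/mL = 10.62 gtt/min

11 gtt/min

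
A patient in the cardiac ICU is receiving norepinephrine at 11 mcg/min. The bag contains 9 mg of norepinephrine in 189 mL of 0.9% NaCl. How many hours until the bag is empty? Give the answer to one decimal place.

11 mcg/min × 60 min/hr = 660 mcg/hr
Concentration = 9 mg ÷ 189 mL = 0.04761905 mg/mL = 47.61905 mcg/mL
Rate = 660 mcg/hr ÷ 47.61905 mcg/mL = 13.86 mL/hr
Duration = 189 mL ÷ 13.86 mL/hr = 13.63636 hr

13.6 hours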